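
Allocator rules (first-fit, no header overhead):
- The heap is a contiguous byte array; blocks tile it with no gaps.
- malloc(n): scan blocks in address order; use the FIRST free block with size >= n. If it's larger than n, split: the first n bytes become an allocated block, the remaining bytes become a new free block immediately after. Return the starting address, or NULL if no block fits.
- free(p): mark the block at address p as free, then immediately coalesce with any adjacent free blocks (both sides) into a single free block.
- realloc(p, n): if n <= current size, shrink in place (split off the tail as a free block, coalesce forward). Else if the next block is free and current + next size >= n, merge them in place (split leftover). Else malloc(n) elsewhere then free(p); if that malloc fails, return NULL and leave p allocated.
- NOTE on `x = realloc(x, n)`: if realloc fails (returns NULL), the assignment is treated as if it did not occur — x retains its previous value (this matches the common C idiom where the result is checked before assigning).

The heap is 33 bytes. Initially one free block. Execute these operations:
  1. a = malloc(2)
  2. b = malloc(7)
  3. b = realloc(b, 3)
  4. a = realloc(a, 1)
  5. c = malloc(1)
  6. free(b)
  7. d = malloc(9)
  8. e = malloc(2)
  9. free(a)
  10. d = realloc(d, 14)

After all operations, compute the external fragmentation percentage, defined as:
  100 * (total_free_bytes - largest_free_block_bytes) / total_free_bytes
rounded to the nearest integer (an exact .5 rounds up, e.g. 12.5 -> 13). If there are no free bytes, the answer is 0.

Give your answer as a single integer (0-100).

Op 1: a = malloc(2) -> a = 0; heap: [0-1 ALLOC][2-32 FREE]
Op 2: b = malloc(7) -> b = 2; heap: [0-1 ALLOC][2-8 ALLOC][9-32 FREE]
Op 3: b = realloc(b, 3) -> b = 2; heap: [0-1 ALLOC][2-4 ALLOC][5-32 FREE]
Op 4: a = realloc(a, 1) -> a = 0; heap: [0-0 ALLOC][1-1 FREE][2-4 ALLOC][5-32 FREE]
Op 5: c = malloc(1) -> c = 1; heap: [0-0 ALLOC][1-1 ALLOC][2-4 ALLOC][5-32 FREE]
Op 6: free(b) -> (freed b); heap: [0-0 ALLOC][1-1 ALLOC][2-32 FREE]
Op 7: d = malloc(9) -> d = 2; heap: [0-0 ALLOC][1-1 ALLOC][2-10 ALLOC][11-32 FREE]
Op 8: e = malloc(2) -> e = 11; heap: [0-0 ALLOC][1-1 ALLOC][2-10 ALLOC][11-12 ALLOC][13-32 FREE]
Op 9: free(a) -> (freed a); heap: [0-0 FREE][1-1 ALLOC][2-10 ALLOC][11-12 ALLOC][13-32 FREE]
Op 10: d = realloc(d, 14) -> d = 13; heap: [0-0 FREE][1-1 ALLOC][2-10 FREE][11-12 ALLOC][13-26 ALLOC][27-32 FREE]
Free blocks: [1 9 6] total_free=16 largest=9 -> 100*(16-9)/16 = 700/16 = 43.75 -> rounds to 44

Answer: 44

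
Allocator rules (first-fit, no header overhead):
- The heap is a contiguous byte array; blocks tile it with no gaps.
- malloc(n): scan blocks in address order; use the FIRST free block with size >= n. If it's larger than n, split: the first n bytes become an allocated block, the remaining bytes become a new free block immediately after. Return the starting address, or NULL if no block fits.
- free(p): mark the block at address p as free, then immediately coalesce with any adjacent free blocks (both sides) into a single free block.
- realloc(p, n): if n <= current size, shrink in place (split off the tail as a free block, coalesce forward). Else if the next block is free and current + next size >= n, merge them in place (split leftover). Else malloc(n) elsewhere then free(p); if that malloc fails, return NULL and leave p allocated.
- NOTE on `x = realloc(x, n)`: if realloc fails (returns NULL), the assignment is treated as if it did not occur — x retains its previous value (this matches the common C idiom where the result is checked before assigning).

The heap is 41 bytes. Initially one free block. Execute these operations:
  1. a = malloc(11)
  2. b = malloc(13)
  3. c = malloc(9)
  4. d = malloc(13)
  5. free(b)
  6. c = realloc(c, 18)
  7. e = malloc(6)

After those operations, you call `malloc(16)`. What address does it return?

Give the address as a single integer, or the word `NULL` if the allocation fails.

Answer: NULL

Derivation:
Op 1: a = malloc(11) -> a = 0; heap: [0-10 ALLOC][11-40 FREE]
Op 2: b = malloc(13) -> b = 11; heap: [0-10 ALLOC][11-23 ALLOC][24-40 FREE]
Op 3: c = malloc(9) -> c = 24; heap: [0-10 ALLOC][11-23 ALLOC][24-32 ALLOC][33-40 FREE]
Op 4: d = malloc(13) -> d = NULL; heap: [0-10 ALLOC][11-23 ALLOC][24-32 ALLOC][33-40 FREE]
Op 5: free(b) -> (freed b); heap: [0-10 ALLOC][11-23 FREE][24-32 ALLOC][33-40 FREE]
Op 6: c = realloc(c, 18) -> NULL (c unchanged); heap: [0-10 ALLOC][11-23 FREE][24-32 ALLOC][33-40 FREE]
Op 7: e = malloc(6) -> e = 11; heap: [0-10 ALLOC][11-16 ALLOC][17-23 FREE][24-32 ALLOC][33-40 FREE]
malloc(16): first-fit scan over [0-10 ALLOC][11-16 ALLOC][17-23 FREE][24-32 ALLOC][33-40 FREE] -> NULL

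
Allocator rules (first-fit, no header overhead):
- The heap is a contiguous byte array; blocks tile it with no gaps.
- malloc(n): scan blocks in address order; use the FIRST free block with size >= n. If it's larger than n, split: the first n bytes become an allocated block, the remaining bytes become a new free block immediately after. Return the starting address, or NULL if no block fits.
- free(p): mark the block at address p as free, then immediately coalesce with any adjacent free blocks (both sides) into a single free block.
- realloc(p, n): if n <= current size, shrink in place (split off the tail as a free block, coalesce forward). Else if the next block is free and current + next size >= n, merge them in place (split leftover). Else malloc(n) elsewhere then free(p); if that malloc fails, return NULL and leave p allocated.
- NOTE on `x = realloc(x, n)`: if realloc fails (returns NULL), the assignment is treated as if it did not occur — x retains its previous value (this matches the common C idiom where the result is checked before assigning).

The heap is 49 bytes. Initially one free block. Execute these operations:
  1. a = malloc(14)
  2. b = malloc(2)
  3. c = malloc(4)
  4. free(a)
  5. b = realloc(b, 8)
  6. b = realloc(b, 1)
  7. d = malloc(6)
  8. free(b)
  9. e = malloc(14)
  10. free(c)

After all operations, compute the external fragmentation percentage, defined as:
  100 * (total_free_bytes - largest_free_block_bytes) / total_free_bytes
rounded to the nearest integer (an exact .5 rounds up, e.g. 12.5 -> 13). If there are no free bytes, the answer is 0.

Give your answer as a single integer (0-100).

Answer: 48

Derivation:
Op 1: a = malloc(14) -> a = 0; heap: [0-13 ALLOC][14-48 FREE]
Op 2: b = malloc(2) -> b = 14; heap: [0-13 ALLOC][14-15 ALLOC][16-48 FREE]
Op 3: c = malloc(4) -> c = 16; heap: [0-13 ALLOC][14-15 ALLOC][16-19 ALLOC][20-48 FREE]
Op 4: free(a) -> (freed a); heap: [0-13 FREE][14-15 ALLOC][16-19 ALLOC][20-48 FREE]
Op 5: b = realloc(b, 8) -> b = 0; heap: [0-7 ALLOC][8-15 FREE][16-19 ALLOC][20-48 FREE]
Op 6: b = realloc(b, 1) -> b = 0; heap: [0-0 ALLOC][1-15 FREE][16-19 ALLOC][20-48 FREE]
Op 7: d = malloc(6) -> d = 1; heap: [0-0 ALLOC][1-6 ALLOC][7-15 FREE][16-19 ALLOC][20-48 FREE]
Op 8: free(b) -> (freed b); heap: [0-0 FREE][1-6 ALLOC][7-15 FREE][16-19 ALLOC][20-48 FREE]
Op 9: e = malloc(14) -> e = 20; heap: [0-0 FREE][1-6 ALLOC][7-15 FREE][16-19 ALLOC][20-33 ALLOC][34-48 FREE]
Op 10: free(c) -> (freed c); heap: [0-0 FREE][1-6 ALLOC][7-19 FREE][20-33 ALLOC][34-48 FREE]
Free blocks: [1 13 15] total_free=29 largest=15 -> 100*(29-15)/29 = 1400/29 ≈ 48.276 -> rounds to 48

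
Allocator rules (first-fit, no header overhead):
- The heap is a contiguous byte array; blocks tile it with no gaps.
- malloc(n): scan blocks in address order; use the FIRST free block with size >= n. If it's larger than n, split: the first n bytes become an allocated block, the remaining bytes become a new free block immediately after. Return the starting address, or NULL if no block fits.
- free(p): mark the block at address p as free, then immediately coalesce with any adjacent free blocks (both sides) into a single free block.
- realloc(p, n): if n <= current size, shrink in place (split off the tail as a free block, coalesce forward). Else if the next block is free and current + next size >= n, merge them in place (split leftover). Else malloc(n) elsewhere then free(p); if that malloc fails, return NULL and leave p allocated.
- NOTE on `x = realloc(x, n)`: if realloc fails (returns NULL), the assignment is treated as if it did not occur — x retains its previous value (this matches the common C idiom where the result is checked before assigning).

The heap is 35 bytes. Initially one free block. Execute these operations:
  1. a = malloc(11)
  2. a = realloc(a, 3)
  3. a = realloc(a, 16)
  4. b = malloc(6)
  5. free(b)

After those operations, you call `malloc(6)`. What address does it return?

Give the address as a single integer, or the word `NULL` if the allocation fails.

Answer: 16

Derivation:
Op 1: a = malloc(11) -> a = 0; heap: [0-10 ALLOC][11-34 FREE]
Op 2: a = realloc(a, 3) -> a = 0; heap: [0-2 ALLOC][3-34 FREE]
Op 3: a = realloc(a, 16) -> a = 0; heap: [0-15 ALLOC][16-34 FREE]
Op 4: b = malloc(6) -> b = 16; heap: [0-15 ALLOC][16-21 ALLOC][22-34 FREE]
Op 5: free(b) -> (freed b); heap: [0-15 ALLOC][16-34 FREE]
malloc(6): first-fit scan over [0-15 ALLOC][16-34 FREE] -> 16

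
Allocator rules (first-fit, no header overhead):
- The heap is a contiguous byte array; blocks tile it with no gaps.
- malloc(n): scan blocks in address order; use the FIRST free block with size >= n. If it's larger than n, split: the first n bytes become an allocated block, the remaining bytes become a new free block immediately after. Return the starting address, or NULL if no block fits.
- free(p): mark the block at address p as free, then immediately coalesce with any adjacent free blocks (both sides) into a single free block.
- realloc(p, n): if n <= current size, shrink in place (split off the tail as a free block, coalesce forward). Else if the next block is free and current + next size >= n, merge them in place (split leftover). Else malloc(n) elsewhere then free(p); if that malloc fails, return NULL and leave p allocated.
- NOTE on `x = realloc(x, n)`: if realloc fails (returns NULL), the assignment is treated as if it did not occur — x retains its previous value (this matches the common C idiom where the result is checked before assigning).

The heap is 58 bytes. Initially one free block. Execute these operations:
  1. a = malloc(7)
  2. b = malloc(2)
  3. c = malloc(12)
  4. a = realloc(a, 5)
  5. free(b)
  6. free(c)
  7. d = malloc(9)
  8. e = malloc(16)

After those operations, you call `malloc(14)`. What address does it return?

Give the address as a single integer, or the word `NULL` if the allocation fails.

Answer: 30

Derivation:
Op 1: a = malloc(7) -> a = 0; heap: [0-6 ALLOC][7-57 FREE]
Op 2: b = malloc(2) -> b = 7; heap: [0-6 ALLOC][7-8 ALLOC][9-57 FREE]
Op 3: c = malloc(12) -> c = 9; heap: [0-6 ALLOC][7-8 ALLOC][9-20 ALLOC][21-57 FREE]
Op 4: a = realloc(a, 5) -> a = 0; heap: [0-4 ALLOC][5-6 FREE][7-8 ALLOC][9-20 ALLOC][21-57 FREE]
Op 5: free(b) -> (freed b); heap: [0-4 ALLOC][5-8 FREE][9-20 ALLOC][21-57 FREE]
Op 6: free(c) -> (freed c); heap: [0-4 ALLOC][5-57 FREE]
Op 7: d = malloc(9) -> d = 5; heap: [0-4 ALLOC][5-13 ALLOC][14-57 FREE]
Op 8: e = malloc(16) -> e = 14; heap: [0-4 ALLOC][5-13 ALLOC][14-29 ALLOC][30-57 FREE]
malloc(14): first-fit scan over [0-4 ALLOC][5-13 ALLOC][14-29 ALLOC][30-57 FREE] -> 30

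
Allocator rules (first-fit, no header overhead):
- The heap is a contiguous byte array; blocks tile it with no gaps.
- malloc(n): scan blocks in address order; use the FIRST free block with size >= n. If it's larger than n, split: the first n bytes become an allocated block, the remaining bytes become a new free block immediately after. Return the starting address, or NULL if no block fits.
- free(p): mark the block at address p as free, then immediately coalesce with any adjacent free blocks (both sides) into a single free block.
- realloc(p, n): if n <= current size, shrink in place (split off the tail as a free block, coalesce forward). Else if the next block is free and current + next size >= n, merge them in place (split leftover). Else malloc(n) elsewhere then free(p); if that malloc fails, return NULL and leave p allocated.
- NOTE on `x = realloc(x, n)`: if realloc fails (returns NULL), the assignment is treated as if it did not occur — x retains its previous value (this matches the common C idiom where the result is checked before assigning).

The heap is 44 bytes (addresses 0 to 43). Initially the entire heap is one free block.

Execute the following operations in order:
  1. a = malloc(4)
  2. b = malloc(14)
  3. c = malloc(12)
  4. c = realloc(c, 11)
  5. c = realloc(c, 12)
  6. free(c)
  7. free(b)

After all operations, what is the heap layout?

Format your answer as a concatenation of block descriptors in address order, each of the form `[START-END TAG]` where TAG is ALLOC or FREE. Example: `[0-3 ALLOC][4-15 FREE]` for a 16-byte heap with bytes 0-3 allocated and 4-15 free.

Answer: [0-3 ALLOC][4-43 FREE]

Derivation:
Op 1: a = malloc(4) -> a = 0; heap: [0-3 ALLOC][4-43 FREE]
Op 2: b = malloc(14) -> b = 4; heap: [0-3 ALLOC][4-17 ALLOC][18-43 FREE]
Op 3: c = malloc(12) -> c = 18; heap: [0-3 ALLOC][4-17 ALLOC][18-29 ALLOC][30-43 FREE]
Op 4: c = realloc(c, 11) -> c = 18; heap: [0-3 ALLOC][4-17 ALLOC][18-28 ALLOC][29-43 FREE]
Op 5: c = realloc(c, 12) -> c = 18; heap: [0-3 ALLOC][4-17 ALLOC][18-29 ALLOC][30-43 FREE]
Op 6: free(c) -> (freed c); heap: [0-3 ALLOC][4-17 ALLOC][18-43 FREE]
Op 7: free(b) -> (freed b); heap: [0-3 ALLOC][4-43 FREE]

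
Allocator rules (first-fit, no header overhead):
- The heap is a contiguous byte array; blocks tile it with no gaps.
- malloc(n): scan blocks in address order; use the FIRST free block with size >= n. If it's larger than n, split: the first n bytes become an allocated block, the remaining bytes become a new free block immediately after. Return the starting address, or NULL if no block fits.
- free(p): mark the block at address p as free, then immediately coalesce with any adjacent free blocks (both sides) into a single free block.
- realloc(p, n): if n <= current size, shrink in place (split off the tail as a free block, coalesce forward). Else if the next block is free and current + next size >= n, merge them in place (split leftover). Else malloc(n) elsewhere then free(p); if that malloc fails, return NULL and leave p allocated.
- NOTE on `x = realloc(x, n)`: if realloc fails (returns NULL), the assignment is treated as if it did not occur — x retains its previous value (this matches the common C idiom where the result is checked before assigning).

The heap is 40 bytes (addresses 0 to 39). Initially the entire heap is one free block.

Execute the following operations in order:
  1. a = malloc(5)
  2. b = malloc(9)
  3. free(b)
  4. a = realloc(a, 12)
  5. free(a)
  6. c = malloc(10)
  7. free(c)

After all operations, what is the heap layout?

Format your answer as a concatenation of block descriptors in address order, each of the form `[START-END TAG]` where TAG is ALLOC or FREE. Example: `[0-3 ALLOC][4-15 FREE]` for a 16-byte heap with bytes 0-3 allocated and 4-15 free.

Answer: [0-39 FREE]

Derivation:
Op 1: a = malloc(5) -> a = 0; heap: [0-4 ALLOC][5-39 FREE]
Op 2: b = malloc(9) -> b = 5; heap: [0-4 ALLOC][5-13 ALLOC][14-39 FREE]
Op 3: free(b) -> (freed b); heap: [0-4 ALLOC][5-39 FREE]
Op 4: a = realloc(a, 12) -> a = 0; heap: [0-11 ALLOC][12-39 FREE]
Op 5: free(a) -> (freed a); heap: [0-39 FREE]
Op 6: c = malloc(10) -> c = 0; heap: [0-9 ALLOC][10-39 FREE]
Op 7: free(c) -> (freed c); heap: [0-39 FREE]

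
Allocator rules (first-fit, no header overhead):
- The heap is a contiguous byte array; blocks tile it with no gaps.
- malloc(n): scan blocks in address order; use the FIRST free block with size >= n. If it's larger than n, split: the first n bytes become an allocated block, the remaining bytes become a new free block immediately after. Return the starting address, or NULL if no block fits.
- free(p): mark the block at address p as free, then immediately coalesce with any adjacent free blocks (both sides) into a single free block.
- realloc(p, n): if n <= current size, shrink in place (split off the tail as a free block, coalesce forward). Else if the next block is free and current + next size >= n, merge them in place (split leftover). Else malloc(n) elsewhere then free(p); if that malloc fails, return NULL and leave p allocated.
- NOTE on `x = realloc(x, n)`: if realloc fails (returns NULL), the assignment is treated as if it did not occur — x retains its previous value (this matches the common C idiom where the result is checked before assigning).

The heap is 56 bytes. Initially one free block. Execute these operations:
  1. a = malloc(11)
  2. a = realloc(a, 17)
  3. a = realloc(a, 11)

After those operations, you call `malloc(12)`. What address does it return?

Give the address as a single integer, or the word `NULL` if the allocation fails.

Answer: 11

Derivation:
Op 1: a = malloc(11) -> a = 0; heap: [0-10 ALLOC][11-55 FREE]
Op 2: a = realloc(a, 17) -> a = 0; heap: [0-16 ALLOC][17-55 FREE]
Op 3: a = realloc(a, 11) -> a = 0; heap: [0-10 ALLOC][11-55 FREE]
malloc(12): first-fit scan over [0-10 ALLOC][11-55 FREE] -> 11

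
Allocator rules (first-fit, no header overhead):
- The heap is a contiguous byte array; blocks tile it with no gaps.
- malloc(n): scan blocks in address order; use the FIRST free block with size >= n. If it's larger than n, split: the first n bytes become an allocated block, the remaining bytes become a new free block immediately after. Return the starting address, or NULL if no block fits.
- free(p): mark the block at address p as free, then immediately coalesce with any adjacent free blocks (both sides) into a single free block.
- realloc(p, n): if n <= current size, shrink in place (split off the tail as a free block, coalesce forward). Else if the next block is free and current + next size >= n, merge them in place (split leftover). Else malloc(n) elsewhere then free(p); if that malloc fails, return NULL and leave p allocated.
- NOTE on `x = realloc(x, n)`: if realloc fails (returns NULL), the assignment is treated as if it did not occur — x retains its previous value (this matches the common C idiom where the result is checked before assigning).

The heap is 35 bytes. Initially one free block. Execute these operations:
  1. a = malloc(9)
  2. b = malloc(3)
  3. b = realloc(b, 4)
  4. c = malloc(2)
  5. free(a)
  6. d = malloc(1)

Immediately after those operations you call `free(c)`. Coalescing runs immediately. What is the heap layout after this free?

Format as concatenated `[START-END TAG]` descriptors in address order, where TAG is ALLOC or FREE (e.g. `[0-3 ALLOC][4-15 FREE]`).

Op 1: a = malloc(9) -> a = 0; heap: [0-8 ALLOC][9-34 FREE]
Op 2: b = malloc(3) -> b = 9; heap: [0-8 ALLOC][9-11 ALLOC][12-34 FREE]
Op 3: b = realloc(b, 4) -> b = 9; heap: [0-8 ALLOC][9-12 ALLOC][13-34 FREE]
Op 4: c = malloc(2) -> c = 13; heap: [0-8 ALLOC][9-12 ALLOC][13-14 ALLOC][15-34 FREE]
Op 5: free(a) -> (freed a); heap: [0-8 FREE][9-12 ALLOC][13-14 ALLOC][15-34 FREE]
Op 6: d = malloc(1) -> d = 0; heap: [0-0 ALLOC][1-8 FREE][9-12 ALLOC][13-14 ALLOC][15-34 FREE]
free(c): c = 13 -> block [13-14 ALLOC]; mark free, coalesce with adjacent free neighbors -> [0-0 ALLOC][1-8 FREE][9-12 ALLOC][13-34 FREE]

Answer: [0-0 ALLOC][1-8 FREE][9-12 ALLOC][13-34 FREE]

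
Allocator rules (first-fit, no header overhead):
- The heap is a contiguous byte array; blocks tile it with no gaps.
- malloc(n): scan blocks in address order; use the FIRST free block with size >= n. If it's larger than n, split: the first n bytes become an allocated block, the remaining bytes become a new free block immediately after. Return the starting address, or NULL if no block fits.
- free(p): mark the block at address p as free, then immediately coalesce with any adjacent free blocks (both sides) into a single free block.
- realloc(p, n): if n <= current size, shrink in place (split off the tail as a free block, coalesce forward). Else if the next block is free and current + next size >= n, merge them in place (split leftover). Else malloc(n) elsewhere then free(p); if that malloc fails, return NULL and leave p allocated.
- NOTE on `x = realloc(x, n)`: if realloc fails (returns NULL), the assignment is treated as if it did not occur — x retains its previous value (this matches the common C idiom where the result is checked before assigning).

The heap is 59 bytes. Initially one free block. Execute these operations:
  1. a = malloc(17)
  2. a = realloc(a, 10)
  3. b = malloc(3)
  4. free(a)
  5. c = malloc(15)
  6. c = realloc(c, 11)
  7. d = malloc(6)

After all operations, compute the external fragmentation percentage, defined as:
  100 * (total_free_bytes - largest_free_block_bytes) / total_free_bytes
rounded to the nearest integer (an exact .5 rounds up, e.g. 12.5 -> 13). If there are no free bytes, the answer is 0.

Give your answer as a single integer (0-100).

Op 1: a = malloc(17) -> a = 0; heap: [0-16 ALLOC][17-58 FREE]
Op 2: a = realloc(a, 10) -> a = 0; heap: [0-9 ALLOC][10-58 FREE]
Op 3: b = malloc(3) -> b = 10; heap: [0-9 ALLOC][10-12 ALLOC][13-58 FREE]
Op 4: free(a) -> (freed a); heap: [0-9 FREE][10-12 ALLOC][13-58 FREE]
Op 5: c = malloc(15) -> c = 13; heap: [0-9 FREE][10-12 ALLOC][13-27 ALLOC][28-58 FREE]
Op 6: c = realloc(c, 11) -> c = 13; heap: [0-9 FREE][10-12 ALLOC][13-23 ALLOC][24-58 FREE]
Op 7: d = malloc(6) -> d = 0; heap: [0-5 ALLOC][6-9 FREE][10-12 ALLOC][13-23 ALLOC][24-58 FREE]
Free blocks: [4 35] total_free=39 largest=35 -> 100*(39-35)/39 = 400/39 ≈ 10.256 -> rounds to 10

Answer: 10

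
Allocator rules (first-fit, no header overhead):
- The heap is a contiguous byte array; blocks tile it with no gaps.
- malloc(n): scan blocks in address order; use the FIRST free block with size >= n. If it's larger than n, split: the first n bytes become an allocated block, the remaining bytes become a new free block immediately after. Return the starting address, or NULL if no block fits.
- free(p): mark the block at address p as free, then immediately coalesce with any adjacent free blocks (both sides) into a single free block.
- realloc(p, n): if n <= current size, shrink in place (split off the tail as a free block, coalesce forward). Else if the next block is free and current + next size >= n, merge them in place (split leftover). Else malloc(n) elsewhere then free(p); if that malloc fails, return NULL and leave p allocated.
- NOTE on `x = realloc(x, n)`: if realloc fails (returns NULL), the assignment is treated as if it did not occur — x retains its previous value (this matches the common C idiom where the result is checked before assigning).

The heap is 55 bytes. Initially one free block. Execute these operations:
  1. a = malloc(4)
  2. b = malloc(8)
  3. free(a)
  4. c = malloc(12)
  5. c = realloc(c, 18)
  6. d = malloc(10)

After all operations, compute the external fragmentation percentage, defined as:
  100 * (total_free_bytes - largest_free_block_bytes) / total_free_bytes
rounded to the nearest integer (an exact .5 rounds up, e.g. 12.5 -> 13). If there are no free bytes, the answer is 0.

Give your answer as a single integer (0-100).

Op 1: a = malloc(4) -> a = 0; heap: [0-3 ALLOC][4-54 FREE]
Op 2: b = malloc(8) -> b = 4; heap: [0-3 ALLOC][4-11 ALLOC][12-54 FREE]
Op 3: free(a) -> (freed a); heap: [0-3 FREE][4-11 ALLOC][12-54 FREE]
Op 4: c = malloc(12) -> c = 12; heap: [0-3 FREE][4-11 ALLOC][12-23 ALLOC][24-54 FREE]
Op 5: c = realloc(c, 18) -> c = 12; heap: [0-3 FREE][4-11 ALLOC][12-29 ALLOC][30-54 FREE]
Op 6: d = malloc(10) -> d = 30; heap: [0-3 FREE][4-11 ALLOC][12-29 ALLOC][30-39 ALLOC][40-54 FREE]
Free blocks: [4 15] total_free=19 largest=15 -> 100*(19-15)/19 = 400/19 ≈ 21.053 -> rounds to 21

Answer: 21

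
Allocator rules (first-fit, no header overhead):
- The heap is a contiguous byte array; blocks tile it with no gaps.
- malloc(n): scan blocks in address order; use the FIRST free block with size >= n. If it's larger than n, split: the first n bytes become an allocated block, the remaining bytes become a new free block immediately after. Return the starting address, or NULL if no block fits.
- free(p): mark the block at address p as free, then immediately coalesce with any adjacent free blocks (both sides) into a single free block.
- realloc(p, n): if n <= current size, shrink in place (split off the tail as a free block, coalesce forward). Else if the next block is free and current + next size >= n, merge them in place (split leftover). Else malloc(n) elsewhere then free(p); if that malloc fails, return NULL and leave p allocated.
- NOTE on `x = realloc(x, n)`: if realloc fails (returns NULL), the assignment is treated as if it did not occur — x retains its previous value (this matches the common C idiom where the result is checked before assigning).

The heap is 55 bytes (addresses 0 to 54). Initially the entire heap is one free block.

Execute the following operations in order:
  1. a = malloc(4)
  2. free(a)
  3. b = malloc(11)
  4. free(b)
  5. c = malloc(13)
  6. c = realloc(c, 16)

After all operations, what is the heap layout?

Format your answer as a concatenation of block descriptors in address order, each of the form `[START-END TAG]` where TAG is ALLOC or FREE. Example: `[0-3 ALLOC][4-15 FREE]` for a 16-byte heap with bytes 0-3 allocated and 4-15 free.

Answer: [0-15 ALLOC][16-54 FREE]

Derivation:
Op 1: a = malloc(4) -> a = 0; heap: [0-3 ALLOC][4-54 FREE]
Op 2: free(a) -> (freed a); heap: [0-54 FREE]
Op 3: b = malloc(11) -> b = 0; heap: [0-10 ALLOC][11-54 FREE]
Op 4: free(b) -> (freed b); heap: [0-54 FREE]
Op 5: c = malloc(13) -> c = 0; heap: [0-12 ALLOC][13-54 FREE]
Op 6: c = realloc(c, 16) -> c = 0; heap: [0-15 ALLOC][16-54 FREE]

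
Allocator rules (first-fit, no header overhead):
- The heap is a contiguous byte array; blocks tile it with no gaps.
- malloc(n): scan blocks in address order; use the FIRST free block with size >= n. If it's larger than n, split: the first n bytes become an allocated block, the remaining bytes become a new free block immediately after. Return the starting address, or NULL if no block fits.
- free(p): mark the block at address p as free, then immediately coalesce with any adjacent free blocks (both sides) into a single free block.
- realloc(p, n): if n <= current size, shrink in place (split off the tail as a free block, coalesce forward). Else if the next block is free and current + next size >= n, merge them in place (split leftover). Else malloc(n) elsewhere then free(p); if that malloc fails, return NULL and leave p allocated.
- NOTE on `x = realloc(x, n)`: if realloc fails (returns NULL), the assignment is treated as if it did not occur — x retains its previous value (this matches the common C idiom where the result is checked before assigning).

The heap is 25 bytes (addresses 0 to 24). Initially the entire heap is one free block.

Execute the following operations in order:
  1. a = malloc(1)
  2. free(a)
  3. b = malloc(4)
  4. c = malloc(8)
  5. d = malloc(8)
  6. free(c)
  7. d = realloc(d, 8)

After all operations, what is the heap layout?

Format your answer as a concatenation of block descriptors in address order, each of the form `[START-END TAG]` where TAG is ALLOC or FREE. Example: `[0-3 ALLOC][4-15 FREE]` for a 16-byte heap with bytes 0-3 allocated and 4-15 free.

Answer: [0-3 ALLOC][4-11 FREE][12-19 ALLOC][20-24 FREE]

Derivation:
Op 1: a = malloc(1) -> a = 0; heap: [0-0 ALLOC][1-24 FREE]
Op 2: free(a) -> (freed a); heap: [0-24 FREE]
Op 3: b = malloc(4) -> b = 0; heap: [0-3 ALLOC][4-24 FREE]
Op 4: c = malloc(8) -> c = 4; heap: [0-3 ALLOC][4-11 ALLOC][12-24 FREE]
Op 5: d = malloc(8) -> d = 12; heap: [0-3 ALLOC][4-11 ALLOC][12-19 ALLOC][20-24 FREE]
Op 6: free(c) -> (freed c); heap: [0-3 ALLOC][4-11 FREE][12-19 ALLOC][20-24 FREE]
Op 7: d = realloc(d, 8) -> d = 12; heap: [0-3 ALLOC][4-11 FREE][12-19 ALLOC][20-24 FREE]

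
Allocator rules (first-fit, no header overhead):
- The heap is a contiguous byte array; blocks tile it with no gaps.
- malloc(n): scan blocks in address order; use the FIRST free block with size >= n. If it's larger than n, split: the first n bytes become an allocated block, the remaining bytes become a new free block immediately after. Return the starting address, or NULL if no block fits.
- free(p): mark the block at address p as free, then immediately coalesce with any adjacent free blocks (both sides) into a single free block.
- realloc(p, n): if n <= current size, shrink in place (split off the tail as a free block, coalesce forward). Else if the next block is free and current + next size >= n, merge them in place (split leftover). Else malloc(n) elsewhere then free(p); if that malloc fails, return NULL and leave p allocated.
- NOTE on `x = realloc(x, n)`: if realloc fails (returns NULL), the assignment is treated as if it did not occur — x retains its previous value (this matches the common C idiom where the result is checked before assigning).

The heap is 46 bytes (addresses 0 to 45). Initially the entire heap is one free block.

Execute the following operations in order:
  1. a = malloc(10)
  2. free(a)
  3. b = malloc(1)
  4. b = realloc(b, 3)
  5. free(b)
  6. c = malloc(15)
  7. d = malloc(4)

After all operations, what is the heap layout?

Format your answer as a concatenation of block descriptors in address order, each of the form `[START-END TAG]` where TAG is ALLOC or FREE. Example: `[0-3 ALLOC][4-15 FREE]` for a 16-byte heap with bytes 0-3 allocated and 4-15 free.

Op 1: a = malloc(10) -> a = 0; heap: [0-9 ALLOC][10-45 FREE]
Op 2: free(a) -> (freed a); heap: [0-45 FREE]
Op 3: b = malloc(1) -> b = 0; heap: [0-0 ALLOC][1-45 FREE]
Op 4: b = realloc(b, 3) -> b = 0; heap: [0-2 ALLOC][3-45 FREE]
Op 5: free(b) -> (freed b); heap: [0-45 FREE]
Op 6: c = malloc(15) -> c = 0; heap: [0-14 ALLOC][15-45 FREE]
Op 7: d = malloc(4) -> d = 15; heap: [0-14 ALLOC][15-18 ALLOC][19-45 FREE]

Answer: [0-14 ALLOC][15-18 ALLOC][19-45 FREE]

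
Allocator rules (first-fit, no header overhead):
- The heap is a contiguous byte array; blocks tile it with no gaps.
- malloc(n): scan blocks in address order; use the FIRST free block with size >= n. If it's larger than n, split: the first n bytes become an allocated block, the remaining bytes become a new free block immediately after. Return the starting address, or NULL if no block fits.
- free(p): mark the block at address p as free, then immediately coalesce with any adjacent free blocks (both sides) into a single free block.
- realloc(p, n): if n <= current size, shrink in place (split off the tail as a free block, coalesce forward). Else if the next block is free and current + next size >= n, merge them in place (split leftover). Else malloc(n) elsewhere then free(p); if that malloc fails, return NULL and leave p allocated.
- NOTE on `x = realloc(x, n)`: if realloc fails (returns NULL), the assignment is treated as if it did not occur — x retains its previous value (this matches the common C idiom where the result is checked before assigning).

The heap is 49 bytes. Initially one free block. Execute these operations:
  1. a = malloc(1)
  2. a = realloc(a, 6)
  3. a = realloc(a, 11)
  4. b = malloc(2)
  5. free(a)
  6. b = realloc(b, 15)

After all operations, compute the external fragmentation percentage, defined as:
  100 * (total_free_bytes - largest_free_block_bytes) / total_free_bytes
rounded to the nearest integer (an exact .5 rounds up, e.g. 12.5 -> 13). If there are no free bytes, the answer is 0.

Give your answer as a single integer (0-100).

Op 1: a = malloc(1) -> a = 0; heap: [0-0 ALLOC][1-48 FREE]
Op 2: a = realloc(a, 6) -> a = 0; heap: [0-5 ALLOC][6-48 FREE]
Op 3: a = realloc(a, 11) -> a = 0; heap: [0-10 ALLOC][11-48 FREE]
Op 4: b = malloc(2) -> b = 11; heap: [0-10 ALLOC][11-12 ALLOC][13-48 FREE]
Op 5: free(a) -> (freed a); heap: [0-10 FREE][11-12 ALLOC][13-48 FREE]
Op 6: b = realloc(b, 15) -> b = 11; heap: [0-10 FREE][11-25 ALLOC][26-48 FREE]
Free blocks: [11 23] total_free=34 largest=23 -> 100*(34-23)/34 = 1100/34 ≈ 32.353 -> rounds to 32

Answer: 32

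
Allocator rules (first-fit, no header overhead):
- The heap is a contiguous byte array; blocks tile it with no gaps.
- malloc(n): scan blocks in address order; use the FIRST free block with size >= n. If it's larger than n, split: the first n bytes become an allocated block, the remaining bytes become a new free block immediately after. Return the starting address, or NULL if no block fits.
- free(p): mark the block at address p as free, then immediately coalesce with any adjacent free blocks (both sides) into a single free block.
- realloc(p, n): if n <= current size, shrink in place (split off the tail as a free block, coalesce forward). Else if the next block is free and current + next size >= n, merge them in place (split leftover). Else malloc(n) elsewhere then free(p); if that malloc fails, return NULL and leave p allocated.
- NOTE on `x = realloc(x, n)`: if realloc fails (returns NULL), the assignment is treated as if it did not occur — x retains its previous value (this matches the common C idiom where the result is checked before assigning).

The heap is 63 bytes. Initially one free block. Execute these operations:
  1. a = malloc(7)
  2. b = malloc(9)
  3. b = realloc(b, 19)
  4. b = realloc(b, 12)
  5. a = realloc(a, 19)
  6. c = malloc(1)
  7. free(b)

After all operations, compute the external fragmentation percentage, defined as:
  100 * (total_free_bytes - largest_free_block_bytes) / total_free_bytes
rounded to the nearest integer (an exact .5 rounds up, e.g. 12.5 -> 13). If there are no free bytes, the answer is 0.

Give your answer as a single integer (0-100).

Op 1: a = malloc(7) -> a = 0; heap: [0-6 ALLOC][7-62 FREE]
Op 2: b = malloc(9) -> b = 7; heap: [0-6 ALLOC][7-15 ALLOC][16-62 FREE]
Op 3: b = realloc(b, 19) -> b = 7; heap: [0-6 ALLOC][7-25 ALLOC][26-62 FREE]
Op 4: b = realloc(b, 12) -> b = 7; heap: [0-6 ALLOC][7-18 ALLOC][19-62 FREE]
Op 5: a = realloc(a, 19) -> a = 19; heap: [0-6 FREE][7-18 ALLOC][19-37 ALLOC][38-62 FREE]
Op 6: c = malloc(1) -> c = 0; heap: [0-0 ALLOC][1-6 FREE][7-18 ALLOC][19-37 ALLOC][38-62 FREE]
Op 7: free(b) -> (freed b); heap: [0-0 ALLOC][1-18 FREE][19-37 ALLOC][38-62 FREE]
Free blocks: [18 25] total_free=43 largest=25 -> 100*(43-25)/43 = 1800/43 ≈ 41.860 -> rounds to 42

Answer: 42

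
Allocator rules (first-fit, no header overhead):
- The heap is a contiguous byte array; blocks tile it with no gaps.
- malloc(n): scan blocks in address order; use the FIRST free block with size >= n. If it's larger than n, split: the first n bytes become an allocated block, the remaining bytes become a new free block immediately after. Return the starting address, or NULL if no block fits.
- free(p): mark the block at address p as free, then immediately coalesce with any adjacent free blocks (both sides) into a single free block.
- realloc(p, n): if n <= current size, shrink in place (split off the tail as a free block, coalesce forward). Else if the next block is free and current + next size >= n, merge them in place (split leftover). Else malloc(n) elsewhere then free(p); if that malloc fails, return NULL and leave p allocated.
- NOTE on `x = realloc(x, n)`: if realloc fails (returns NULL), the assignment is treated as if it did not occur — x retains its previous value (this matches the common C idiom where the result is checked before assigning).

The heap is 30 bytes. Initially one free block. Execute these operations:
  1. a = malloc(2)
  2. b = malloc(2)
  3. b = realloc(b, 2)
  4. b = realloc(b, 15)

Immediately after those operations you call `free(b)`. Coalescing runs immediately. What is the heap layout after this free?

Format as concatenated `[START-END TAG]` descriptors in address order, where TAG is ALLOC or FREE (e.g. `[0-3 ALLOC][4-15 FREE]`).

Op 1: a = malloc(2) -> a = 0; heap: [0-1 ALLOC][2-29 FREE]
Op 2: b = malloc(2) -> b = 2; heap: [0-1 ALLOC][2-3 ALLOC][4-29 FREE]
Op 3: b = realloc(b, 2) -> b = 2; heap: [0-1 ALLOC][2-3 ALLOC][4-29 FREE]
Op 4: b = realloc(b, 15) -> b = 2; heap: [0-1 ALLOC][2-16 ALLOC][17-29 FREE]
free(b): b = 2 -> block [2-16 ALLOC]; mark free, coalesce with adjacent free neighbors -> [0-1 ALLOC][2-29 FREE]

Answer: [0-1 ALLOC][2-29 FREE]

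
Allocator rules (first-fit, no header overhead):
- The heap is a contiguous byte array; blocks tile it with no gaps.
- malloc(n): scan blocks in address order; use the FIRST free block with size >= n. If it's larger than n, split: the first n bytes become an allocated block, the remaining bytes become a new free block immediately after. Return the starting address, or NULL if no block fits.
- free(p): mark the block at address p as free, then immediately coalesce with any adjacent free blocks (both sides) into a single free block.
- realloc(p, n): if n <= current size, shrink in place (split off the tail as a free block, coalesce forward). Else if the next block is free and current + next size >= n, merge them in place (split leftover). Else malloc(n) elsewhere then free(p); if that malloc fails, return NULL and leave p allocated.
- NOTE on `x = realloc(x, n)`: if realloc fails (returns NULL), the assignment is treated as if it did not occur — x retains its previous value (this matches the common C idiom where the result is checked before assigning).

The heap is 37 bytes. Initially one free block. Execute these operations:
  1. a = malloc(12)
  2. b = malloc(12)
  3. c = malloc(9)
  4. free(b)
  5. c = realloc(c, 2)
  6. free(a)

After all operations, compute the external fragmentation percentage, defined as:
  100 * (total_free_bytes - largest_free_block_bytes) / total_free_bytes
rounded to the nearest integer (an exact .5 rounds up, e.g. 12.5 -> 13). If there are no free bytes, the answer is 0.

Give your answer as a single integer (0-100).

Op 1: a = malloc(12) -> a = 0; heap: [0-11 ALLOC][12-36 FREE]
Op 2: b = malloc(12) -> b = 12; heap: [0-11 ALLOC][12-23 ALLOC][24-36 FREE]
Op 3: c = malloc(9) -> c = 24; heap: [0-11 ALLOC][12-23 ALLOC][24-32 ALLOC][33-36 FREE]
Op 4: free(b) -> (freed b); heap: [0-11 ALLOC][12-23 FREE][24-32 ALLOC][33-36 FREE]
Op 5: c = realloc(c, 2) -> c = 24; heap: [0-11 ALLOC][12-23 FREE][24-25 ALLOC][26-36 FREE]
Op 6: free(a) -> (freed a); heap: [0-23 FREE][24-25 ALLOC][26-36 FREE]
Free blocks: [24 11] total_free=35 largest=24 -> 100*(35-24)/35 = 1100/35 ≈ 31.429 -> rounds to 31

Answer: 31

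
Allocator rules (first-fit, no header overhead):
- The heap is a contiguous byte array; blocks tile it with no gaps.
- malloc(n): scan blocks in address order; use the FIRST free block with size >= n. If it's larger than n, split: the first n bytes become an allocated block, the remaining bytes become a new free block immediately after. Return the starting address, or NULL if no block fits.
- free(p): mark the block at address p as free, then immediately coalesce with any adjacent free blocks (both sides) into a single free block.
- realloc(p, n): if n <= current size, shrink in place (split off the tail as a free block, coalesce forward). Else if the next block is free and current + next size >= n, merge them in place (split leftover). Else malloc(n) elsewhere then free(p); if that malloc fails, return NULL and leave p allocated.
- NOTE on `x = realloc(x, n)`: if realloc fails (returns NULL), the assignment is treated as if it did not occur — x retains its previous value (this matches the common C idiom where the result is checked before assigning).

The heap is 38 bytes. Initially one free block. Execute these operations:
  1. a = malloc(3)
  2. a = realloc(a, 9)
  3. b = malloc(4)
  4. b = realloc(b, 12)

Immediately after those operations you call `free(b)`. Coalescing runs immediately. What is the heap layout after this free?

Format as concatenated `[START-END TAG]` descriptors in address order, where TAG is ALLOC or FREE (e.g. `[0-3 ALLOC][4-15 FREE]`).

Op 1: a = malloc(3) -> a = 0; heap: [0-2 ALLOC][3-37 FREE]
Op 2: a = realloc(a, 9) -> a = 0; heap: [0-8 ALLOC][9-37 FREE]
Op 3: b = malloc(4) -> b = 9; heap: [0-8 ALLOC][9-12 ALLOC][13-37 FREE]
Op 4: b = realloc(b, 12) -> b = 9; heap: [0-8 ALLOC][9-20 ALLOC][21-37 FREE]
free(b): b = 9 -> block [9-20 ALLOC]; mark free, coalesce with adjacent free neighbors -> [0-8 ALLOC][9-37 FREE]

Answer: [0-8 ALLOC][9-37 FREE]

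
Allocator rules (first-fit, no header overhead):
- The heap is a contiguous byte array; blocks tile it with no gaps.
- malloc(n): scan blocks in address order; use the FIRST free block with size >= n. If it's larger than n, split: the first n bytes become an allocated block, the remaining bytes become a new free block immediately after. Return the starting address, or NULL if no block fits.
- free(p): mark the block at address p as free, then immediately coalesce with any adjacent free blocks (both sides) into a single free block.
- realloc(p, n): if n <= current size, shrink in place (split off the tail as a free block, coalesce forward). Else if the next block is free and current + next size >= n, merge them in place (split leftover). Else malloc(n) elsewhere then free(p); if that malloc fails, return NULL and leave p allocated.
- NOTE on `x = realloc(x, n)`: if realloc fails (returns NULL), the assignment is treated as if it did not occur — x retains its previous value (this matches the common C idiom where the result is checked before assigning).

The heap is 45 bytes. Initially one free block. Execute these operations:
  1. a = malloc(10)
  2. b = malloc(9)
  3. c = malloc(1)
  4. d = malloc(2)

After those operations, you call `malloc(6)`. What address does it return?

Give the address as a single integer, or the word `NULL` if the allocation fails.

Answer: 22

Derivation:
Op 1: a = malloc(10) -> a = 0; heap: [0-9 ALLOC][10-44 FREE]
Op 2: b = malloc(9) -> b = 10; heap: [0-9 ALLOC][10-18 ALLOC][19-44 FREE]
Op 3: c = malloc(1) -> c = 19; heap: [0-9 ALLOC][10-18 ALLOC][19-19 ALLOC][20-44 FREE]
Op 4: d = malloc(2) -> d = 20; heap: [0-9 ALLOC][10-18 ALLOC][19-19 ALLOC][20-21 ALLOC][22-44 FREE]
malloc(6): first-fit scan over [0-9 ALLOC][10-18 ALLOC][19-19 ALLOC][20-21 ALLOC][22-44 FREE] -> 22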